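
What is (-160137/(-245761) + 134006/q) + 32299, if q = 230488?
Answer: 914822725165227/28322480684 ≈ 32300.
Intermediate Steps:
(-160137/(-245761) + 134006/q) + 32299 = (-160137/(-245761) + 134006/230488) + 32299 = (-160137*(-1/245761) + 134006*(1/230488)) + 32299 = (160137/245761 + 67003/115244) + 32299 = 34921552711/28322480684 + 32299 = 914822725165227/28322480684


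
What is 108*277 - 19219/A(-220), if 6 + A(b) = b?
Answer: 6780235/226 ≈ 30001.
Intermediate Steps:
A(b) = -6 + b
108*277 - 19219/A(-220) = 108*277 - 19219/(-6 - 220) = 29916 - 19219/(-226) = 29916 - 19219*(-1/226) = 29916 + 19219/226 = 6780235/226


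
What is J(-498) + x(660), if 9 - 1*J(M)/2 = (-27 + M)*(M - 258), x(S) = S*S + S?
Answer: -357522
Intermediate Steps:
x(S) = S + S**2 (x(S) = S**2 + S = S + S**2)
J(M) = 18 - 2*(-258 + M)*(-27 + M) (J(M) = 18 - 2*(-27 + M)*(M - 258) = 18 - 2*(-27 + M)*(-258 + M) = 18 - 2*(-258 + M)*(-27 + M))
J(-498) + x(660) = (-13914 - 2*(-498)**2 + 570*(-498)) + 660*(1 + 660) = (-13914 - 2*248004 - 283860) + 660*661 = (-13914 - 496008 - 283860) + 436260 = -793782 + 436260 = -357522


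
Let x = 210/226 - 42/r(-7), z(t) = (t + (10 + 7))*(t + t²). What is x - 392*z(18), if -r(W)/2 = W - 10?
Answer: -9013793628/1921 ≈ -4.6922e+6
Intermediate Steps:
r(W) = 20 - 2*W (r(W) = -2*(W - 10) = -2*(-10 + W) = 20 - 2*W)
z(t) = (17 + t)*(t + t²) (z(t) = (t + 17)*(t + t²) = (17 + t)*(t + t²))
x = -588/1921 (x = 210/226 - 42/(20 - 2*(-7)) = 210*(1/226) - 42/(20 + 14) = 105/113 - 42/34 = 105/113 - 42*1/34 = 105/113 - 21/17 = -588/1921 ≈ -0.30609)
x - 392*z(18) = -588/1921 - 7056*(17 + 18² + 18*18) = -588/1921 - 7056*(17 + 324 + 324) = -588/1921 - 7056*665 = -588/1921 - 392*11970 = -588/1921 - 4692240 = -9013793628/1921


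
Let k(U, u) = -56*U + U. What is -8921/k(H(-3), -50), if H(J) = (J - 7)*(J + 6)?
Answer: -811/150 ≈ -5.4067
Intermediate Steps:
H(J) = (-7 + J)*(6 + J)
k(U, u) = -55*U
-8921/k(H(-3), -50) = -8921*(-1/(55*(-42 + (-3)² - 1*(-3)))) = -8921*(-1/(55*(-42 + 9 + 3))) = -8921/((-55*(-30))) = -8921/1650 = -8921*1/1650 = -811/150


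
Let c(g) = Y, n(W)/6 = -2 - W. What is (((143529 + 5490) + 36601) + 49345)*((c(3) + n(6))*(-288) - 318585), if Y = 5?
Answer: -71946517965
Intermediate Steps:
n(W) = -12 - 6*W (n(W) = 6*(-2 - W) = -12 - 6*W)
c(g) = 5
(((143529 + 5490) + 36601) + 49345)*((c(3) + n(6))*(-288) - 318585) = (((143529 + 5490) + 36601) + 49345)*((5 + (-12 - 6*6))*(-288) - 318585) = ((149019 + 36601) + 49345)*((5 + (-12 - 36))*(-288) - 318585) = (185620 + 49345)*((5 - 48)*(-288) - 318585) = 234965*(-43*(-288) - 318585) = 234965*(12384 - 318585) = 234965*(-306201) = -71946517965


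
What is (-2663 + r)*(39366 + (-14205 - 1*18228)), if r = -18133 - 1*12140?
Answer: -228345288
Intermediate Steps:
r = -30273 (r = -18133 - 12140 = -30273)
(-2663 + r)*(39366 + (-14205 - 1*18228)) = (-2663 - 30273)*(39366 + (-14205 - 1*18228)) = -32936*(39366 + (-14205 - 18228)) = -32936*(39366 - 32433) = -32936*6933 = -228345288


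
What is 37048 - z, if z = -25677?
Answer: 62725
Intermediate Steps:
37048 - z = 37048 - 1*(-25677) = 37048 + 25677 = 62725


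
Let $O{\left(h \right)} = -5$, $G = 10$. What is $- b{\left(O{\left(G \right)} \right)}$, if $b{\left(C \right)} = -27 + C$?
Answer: $32$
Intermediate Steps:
$- b{\left(O{\left(G \right)} \right)} = - (-27 - 5) = \left(-1\right) \left(-32\right) = 32$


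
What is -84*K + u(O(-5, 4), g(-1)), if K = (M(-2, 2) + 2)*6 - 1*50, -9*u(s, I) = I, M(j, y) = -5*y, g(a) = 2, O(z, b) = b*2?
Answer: 74086/9 ≈ 8231.8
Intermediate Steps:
O(z, b) = 2*b
u(s, I) = -I/9
K = -98 (K = (-5*2 + 2)*6 - 1*50 = (-10 + 2)*6 - 50 = -8*6 - 50 = -48 - 50 = -98)
-84*K + u(O(-5, 4), g(-1)) = -84*(-98) - ⅑*2 = 8232 - 2/9 = 74086/9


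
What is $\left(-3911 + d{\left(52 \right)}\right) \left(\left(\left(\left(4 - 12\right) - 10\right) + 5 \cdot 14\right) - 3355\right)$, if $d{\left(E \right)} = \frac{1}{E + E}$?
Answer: $\frac{1343472129}{104} \approx 1.2918 \cdot 10^{7}$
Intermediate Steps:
$d{\left(E \right)} = \frac{1}{2 E}$
$\left(-3911 + d{\left(52 \right)}\right) \left(\left(\left(\left(4 - 12\right) - 10\right) + 5 \cdot 14\right) - 3355\right) = \left(-3911 + \frac{1}{2 \cdot 52}\right) \left(\left(\left(\left(4 - 12\right) - 10\right) + 5 \cdot 14\right) - 3355\right) = \left(-3911 + \frac{1}{2} \cdot \frac{1}{52}\right) \left(\left(\left(-8 - 10\right) + 70\right) - 3355\right) = \left(-3911 + \frac{1}{104}\right) \left(\left(-18 + 70\right) - 3355\right) = - \frac{406743 \left(52 - 3355\right)}{104} = \left(- \frac{406743}{104}\right) \left(-3303\right) = \frac{1343472129}{104}$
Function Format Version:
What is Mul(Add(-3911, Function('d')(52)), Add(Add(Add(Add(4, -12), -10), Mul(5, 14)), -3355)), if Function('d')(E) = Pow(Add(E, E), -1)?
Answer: Rational(1343472129, 104) ≈ 1.2918e+7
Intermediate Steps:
Function('d')(E) = Mul(Rational(1, 2), Pow(E, -1)) (Function('d')(E) = Pow(Mul(2, E), -1) = Mul(Rational(1, 2), Pow(E, -1)))
Mul(Add(-3911, Function('d')(52)), Add(Add(Add(Add(4, -12), -10), Mul(5, 14)), -3355)) = Mul(Add(-3911, Mul(Rational(1, 2), Pow(52, -1))), Add(Add(Add(Add(4, -12), -10), Mul(5, 14)), -3355)) = Mul(Add(-3911, Mul(Rational(1, 2), Rational(1, 52))), Add(Add(Add(-8, -10), 70), -3355)) = Mul(Add(-3911, Rational(1, 104)), Add(Add(-18, 70), -3355)) = Mul(Rational(-406743, 104), Add(52, -3355)) = Mul(Rational(-406743, 104), -3303) = Rational(1343472129, 104)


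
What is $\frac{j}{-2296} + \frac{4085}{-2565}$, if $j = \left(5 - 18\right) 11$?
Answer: $- \frac{94867}{61992} \approx -1.5303$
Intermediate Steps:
$j = -143$ ($j = \left(-13\right) 11 = -143$)
$\frac{j}{-2296} + \frac{4085}{-2565} = - \frac{143}{-2296} + \frac{4085}{-2565} = \left(-143\right) \left(- \frac{1}{2296}\right) + 4085 \left(- \frac{1}{2565}\right) = \frac{143}{2296} - \frac{43}{27} = - \frac{94867}{61992}$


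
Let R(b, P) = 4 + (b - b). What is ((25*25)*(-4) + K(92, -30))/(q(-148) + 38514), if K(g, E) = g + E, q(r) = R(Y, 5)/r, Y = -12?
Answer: -90206/1425017 ≈ -0.063302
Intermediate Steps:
R(b, P) = 4 (R(b, P) = 4 + 0 = 4)
q(r) = 4/r
K(g, E) = E + g
((25*25)*(-4) + K(92, -30))/(q(-148) + 38514) = ((25*25)*(-4) + (-30 + 92))/(4/(-148) + 38514) = (625*(-4) + 62)/(4*(-1/148) + 38514) = (-2500 + 62)/(-1/37 + 38514) = -2438/1425017/37 = -2438*37/1425017 = -90206/1425017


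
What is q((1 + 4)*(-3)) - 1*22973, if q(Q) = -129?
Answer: -23102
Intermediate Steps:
q((1 + 4)*(-3)) - 1*22973 = -129 - 1*22973 = -129 - 22973 = -23102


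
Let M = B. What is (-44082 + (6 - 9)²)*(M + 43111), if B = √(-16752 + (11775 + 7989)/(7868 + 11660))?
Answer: -1900031103 - 44073*I*√399241772886/4882 ≈ -1.9e+9 - 5.7042e+6*I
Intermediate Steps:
B = I*√399241772886/4882 (B = √(-16752 + 19764/19528) = √(-16752 + 19764*(1/19528)) = √(-16752 + 4941/4882) = √(-81778323/4882) = I*√399241772886/4882 ≈ 129.43*I)
M = I*√399241772886/4882 ≈ 129.43*I
(-44082 + (6 - 9)²)*(M + 43111) = (-44082 + (6 - 9)²)*(I*√399241772886/4882 + 43111) = (-44082 + (-3)²)*(43111 + I*√399241772886/4882) = (-44082 + 9)*(43111 + I*√399241772886/4882) = -44073*(43111 + I*√399241772886/4882) = -1900031103 - 44073*I*√399241772886/4882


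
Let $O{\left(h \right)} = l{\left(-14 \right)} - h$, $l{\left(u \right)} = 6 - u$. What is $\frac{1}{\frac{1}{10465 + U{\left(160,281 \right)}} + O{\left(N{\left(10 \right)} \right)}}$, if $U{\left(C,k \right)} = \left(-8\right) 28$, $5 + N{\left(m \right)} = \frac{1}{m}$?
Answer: $\frac{102410}{2550019} \approx 0.04016$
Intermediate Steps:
$N{\left(m \right)} = -5 + \frac{1}{m}$
$U{\left(C,k \right)} = -224$
$O{\left(h \right)} = 20 - h$ ($O{\left(h \right)} = \left(6 - -14\right) - h = \left(6 + 14\right) - h = 20 - h$)
$\frac{1}{\frac{1}{10465 + U{\left(160,281 \right)}} + O{\left(N{\left(10 \right)} \right)}} = \frac{1}{\frac{1}{10465 - 224} + \left(20 - \left(-5 + \frac{1}{10}\right)\right)} = \frac{1}{\frac{1}{10241} + \left(20 - \left(-5 + \frac{1}{10}\right)\right)} = \frac{1}{\frac{1}{10241} + \left(20 - - \frac{49}{10}\right)} = \frac{1}{\frac{1}{10241} + \left(20 + \frac{49}{10}\right)} = \frac{1}{\frac{1}{10241} + \frac{249}{10}} = \frac{1}{\frac{2550019}{102410}} = \frac{102410}{2550019}$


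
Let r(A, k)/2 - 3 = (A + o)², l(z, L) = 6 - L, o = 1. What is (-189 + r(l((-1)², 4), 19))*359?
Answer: -59235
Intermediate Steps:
r(A, k) = 6 + 2*(1 + A)² (r(A, k) = 6 + 2*(A + 1)² = 6 + 2*(1 + A)²)
(-189 + r(l((-1)², 4), 19))*359 = (-189 + (6 + 2*(1 + (6 - 1*4))²))*359 = (-189 + (6 + 2*(1 + (6 - 4))²))*359 = (-189 + (6 + 2*(1 + 2)²))*359 = (-189 + (6 + 2*3²))*359 = (-189 + (6 + 2*9))*359 = (-189 + (6 + 18))*359 = (-189 + 24)*359 = -165*359 = -59235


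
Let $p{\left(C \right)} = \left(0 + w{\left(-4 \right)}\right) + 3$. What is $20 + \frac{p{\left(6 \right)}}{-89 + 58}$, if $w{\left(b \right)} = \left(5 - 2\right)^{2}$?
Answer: $\frac{608}{31} \approx 19.613$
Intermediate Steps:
$w{\left(b \right)} = 9$ ($w{\left(b \right)} = 3^{2} = 9$)
$p{\left(C \right)} = 12$ ($p{\left(C \right)} = \left(0 + 9\right) + 3 = 9 + 3 = 12$)
$20 + \frac{p{\left(6 \right)}}{-89 + 58} = 20 + \frac{1}{-89 + 58} \cdot 12 = 20 + \frac{1}{-31} \cdot 12 = 20 - \frac{12}{31} = \frac{608}{31}$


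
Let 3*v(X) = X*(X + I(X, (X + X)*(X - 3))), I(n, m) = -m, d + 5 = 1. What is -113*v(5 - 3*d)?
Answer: 293913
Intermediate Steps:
d = -4 (d = -5 + 1 = -4)
v(X) = X*(X - 2*X*(-3 + X))/3 (v(X) = (X*(X - (X + X)*(X - 3)))/3 = (X*(X - 2*X*(-3 + X)))/3 = X*(X - 2*X*(-3 + X))/3)
-113*v(5 - 3*d) = -113*(5 - 3*(-4))²*(7 - 2*(5 - 3*(-4)))/3 = -113*(5 + 12)²*(7 - 2*(5 + 12))/3 = -113*17²*(7 - 2*17)/3 = -113*289*(7 - 34)/3 = -113*289*(-27)/3 = -113*(-2601) = 293913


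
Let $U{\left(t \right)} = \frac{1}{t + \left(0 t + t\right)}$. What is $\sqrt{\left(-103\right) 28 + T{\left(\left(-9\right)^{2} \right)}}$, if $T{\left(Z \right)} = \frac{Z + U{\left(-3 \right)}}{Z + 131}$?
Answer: $\frac{i \sqrt{1166412234}}{636} \approx 53.699 i$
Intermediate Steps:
$U{\left(t \right)} = \frac{1}{2 t}$ ($U{\left(t \right)} = \frac{1}{t + \left(0 + t\right)} = \frac{1}{t + t} = \frac{1}{2 t}$)
$T{\left(Z \right)} = \frac{- \frac{1}{6} + Z}{131 + Z}$ ($T{\left(Z \right)} = \frac{Z + \frac{1}{2 \left(-3\right)}}{Z + 131} = \frac{Z + \frac{1}{2} \left(- \frac{1}{3}\right)}{131 + Z} = \frac{Z - \frac{1}{6}}{131 + Z} = \frac{- \frac{1}{6} + Z}{131 + Z}$)
$\sqrt{\left(-103\right) 28 + T{\left(\left(-9\right)^{2} \right)}} = \sqrt{\left(-103\right) 28 + \frac{- \frac{1}{6} + \left(-9\right)^{2}}{131 + \left(-9\right)^{2}}} = \sqrt{-2884 + \frac{- \frac{1}{6} + 81}{131 + 81}} = \sqrt{-2884 + \frac{1}{212} \cdot \frac{485}{6}} = \sqrt{-2884 + \frac{485}{1272}} = \sqrt{- \frac{3667963}{1272}} = \frac{i \sqrt{1166412234}}{636}$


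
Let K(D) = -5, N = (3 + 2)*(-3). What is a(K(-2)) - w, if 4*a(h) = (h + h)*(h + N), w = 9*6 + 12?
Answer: -16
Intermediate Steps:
N = -15 (N = 5*(-3) = -15)
w = 66 (w = 54 + 12 = 66)
a(h) = h*(-15 + h)/2 (a(h) = ((h + h)*(h - 15))/4 = ((2*h)*(-15 + h))/4 = (2*h*(-15 + h))/4 = h*(-15 + h)/2)
a(K(-2)) - w = (½)*(-5)*(-15 - 5) - 1*66 = (½)*(-5)*(-20) - 66 = 50 - 66 = -16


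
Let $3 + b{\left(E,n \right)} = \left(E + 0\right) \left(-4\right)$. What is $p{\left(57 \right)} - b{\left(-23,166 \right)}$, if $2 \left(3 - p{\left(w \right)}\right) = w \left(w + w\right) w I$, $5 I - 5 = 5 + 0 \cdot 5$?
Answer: $-370472$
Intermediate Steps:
$b{\left(E,n \right)} = -3 - 4 E$ ($b{\left(E,n \right)} = -3 + \left(E + 0\right) \left(-4\right) = -3 + E \left(-4\right) = -3 - 4 E$)
$I = 2$ ($I = 1 + \frac{5 + 0 \cdot 5}{5} = 1 + \frac{5 + 0}{5} = 1 + \frac{1}{5} \cdot 5 = 1 + 1 = 2$)
$p{\left(w \right)} = 3 - 2 w^{3}$ ($p{\left(w \right)} = 3 - \frac{w \left(w + w\right) w 2}{2} = 3 - \frac{w 2 w w 2}{2} = 3 - \frac{w 2 w^{2} \cdot 2}{2} = 3 - \frac{2 w^{3} \cdot 2}{2} = 3 - \frac{4 w^{3}}{2} = 3 - 2 w^{3}$)
$p{\left(57 \right)} - b{\left(-23,166 \right)} = \left(3 - 2 \cdot 57^{3}\right) - \left(-3 - -92\right) = \left(3 - 370386\right) - \left(-3 + 92\right) = \left(3 - 370386\right) - 89 = -370383 - 89 = -370472$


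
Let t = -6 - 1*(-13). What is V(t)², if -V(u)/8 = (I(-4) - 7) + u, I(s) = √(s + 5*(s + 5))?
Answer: 64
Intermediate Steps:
I(s) = √(25 + 6*s) (I(s) = √(s + 5*(5 + s)) = √(s + (25 + 5*s)) = √(25 + 6*s))
t = 7 (t = -6 + 13 = 7)
V(u) = 48 - 8*u (V(u) = -8*((√(25 + 6*(-4)) - 7) + u) = -8*((√(25 - 24) - 7) + u) = -8*((√1 - 7) + u) = -8*((1 - 7) + u) = -8*(-6 + u) = 48 - 8*u)
V(t)² = (48 - 8*7)² = (48 - 56)² = (-8)² = 64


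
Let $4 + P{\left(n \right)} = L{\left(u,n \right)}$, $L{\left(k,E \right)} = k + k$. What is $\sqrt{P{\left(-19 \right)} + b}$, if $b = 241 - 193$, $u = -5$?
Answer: $\sqrt{34} \approx 5.8309$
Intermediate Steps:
$L{\left(k,E \right)} = 2 k$
$P{\left(n \right)} = -14$ ($P{\left(n \right)} = -4 + 2 \left(-5\right) = -4 - 10 = -14$)
$b = 48$ ($b = 241 - 193 = 48$)
$\sqrt{P{\left(-19 \right)} + b} = \sqrt{-14 + 48} = \sqrt{34}$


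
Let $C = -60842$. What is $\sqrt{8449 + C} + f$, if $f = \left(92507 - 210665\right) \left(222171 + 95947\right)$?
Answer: $-37588186644 + 11 i \sqrt{433} \approx -3.7588 \cdot 10^{10} + 228.9 i$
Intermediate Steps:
$f = -37588186644$ ($f = \left(-118158\right) 318118 = -37588186644$)
$\sqrt{8449 + C} + f = \sqrt{8449 - 60842} - 37588186644 = \sqrt{-52393} - 37588186644 = 11 i \sqrt{433} - 37588186644 = -37588186644 + 11 i \sqrt{433}$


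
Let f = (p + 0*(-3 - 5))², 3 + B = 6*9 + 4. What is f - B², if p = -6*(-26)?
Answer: 21311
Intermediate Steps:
p = 156
B = 55 (B = -3 + (6*9 + 4) = -3 + (54 + 4) = -3 + 58 = 55)
f = 24336 (f = (156 + 0*(-3 - 5))² = (156 + 0*(-8))² = (156 + 0)² = 156² = 24336)
f - B² = 24336 - 1*55² = 24336 - 1*3025 = 24336 - 3025 = 21311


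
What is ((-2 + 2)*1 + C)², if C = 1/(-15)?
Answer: 1/225 ≈ 0.0044444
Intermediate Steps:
C = -1/15 ≈ -0.066667
((-2 + 2)*1 + C)² = ((-2 + 2)*1 - 1/15)² = (0*1 - 1/15)² = (0 - 1/15)² = (-1/15)² = 1/225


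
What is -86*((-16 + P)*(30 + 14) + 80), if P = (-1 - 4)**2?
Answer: -40936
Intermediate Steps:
P = 25 (P = (-5)**2 = 25)
-86*((-16 + P)*(30 + 14) + 80) = -86*((-16 + 25)*(30 + 14) + 80) = -86*(9*44 + 80) = -86*(396 + 80) = -86*476 = -40936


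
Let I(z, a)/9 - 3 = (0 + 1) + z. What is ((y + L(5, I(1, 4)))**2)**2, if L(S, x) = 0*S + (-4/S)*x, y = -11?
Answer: 4879681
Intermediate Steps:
I(z, a) = 36 + 9*z (I(z, a) = 27 + 9*((0 + 1) + z) = 27 + 9*(1 + z) = 27 + (9 + 9*z) = 36 + 9*z)
L(S, x) = -4*x/S (L(S, x) = 0 - 4*x/S = -4*x/S)
((y + L(5, I(1, 4)))**2)**2 = ((-11 - 4*(36 + 9*1)/5)**2)**2 = ((-11 - 4*(36 + 9)*1/5)**2)**2 = ((-11 - 4*45*1/5)**2)**2 = ((-11 - 36)**2)**2 = ((-47)**2)**2 = 2209**2 = 4879681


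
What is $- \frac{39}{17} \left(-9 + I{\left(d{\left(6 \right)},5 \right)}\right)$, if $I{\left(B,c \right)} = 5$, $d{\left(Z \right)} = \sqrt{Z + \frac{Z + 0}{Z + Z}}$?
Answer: $\frac{156}{17} \approx 9.1765$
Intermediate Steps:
$d{\left(Z \right)} = \sqrt{\frac{1}{2} + Z}$ ($d{\left(Z \right)} = \sqrt{Z + \frac{Z}{2 Z}} = \sqrt{Z + Z \frac{1}{2 Z}} = \sqrt{Z + \frac{1}{2}} = \sqrt{\frac{1}{2} + Z}$)
$- \frac{39}{17} \left(-9 + I{\left(d{\left(6 \right)},5 \right)}\right) = - \frac{39}{17} \left(-9 + 5\right) = \left(-39\right) \frac{1}{17} \left(-4\right) = \left(- \frac{39}{17}\right) \left(-4\right) = \frac{156}{17}$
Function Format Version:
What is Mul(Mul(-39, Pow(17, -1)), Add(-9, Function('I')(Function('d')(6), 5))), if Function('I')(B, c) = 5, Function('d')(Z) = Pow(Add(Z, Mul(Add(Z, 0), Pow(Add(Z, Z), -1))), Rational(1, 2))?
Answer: Rational(156, 17) ≈ 9.1765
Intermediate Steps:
Function('d')(Z) = Pow(Add(Rational(1, 2), Z), Rational(1, 2)) (Function('d')(Z) = Pow(Add(Z, Mul(Z, Pow(Mul(2, Z), -1))), Rational(1, 2)) = Pow(Add(Z, Mul(Z, Mul(Rational(1, 2), Pow(Z, -1)))), Rational(1, 2)) = Pow(Add(Z, Rational(1, 2)), Rational(1, 2)) = Pow(Add(Rational(1, 2), Z), Rational(1, 2)))
Mul(Mul(-39, Pow(17, -1)), Add(-9, Function('I')(Function('d')(6), 5))) = Mul(Mul(-39, Pow(17, -1)), Add(-9, 5)) = Mul(Mul(-39, Rational(1, 17)), -4) = Mul(Rational(-39, 17), -4) = Rational(156, 17)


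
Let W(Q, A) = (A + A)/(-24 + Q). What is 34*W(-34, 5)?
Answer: -170/29 ≈ -5.8621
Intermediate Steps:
W(Q, A) = 2*A/(-24 + Q) (W(Q, A) = (2*A)/(-24 + Q) = 2*A/(-24 + Q))
34*W(-34, 5) = 34*(2*5/(-24 - 34)) = 34*(2*5/(-58)) = 34*(2*5*(-1/58)) = 34*(-5/29) = -170/29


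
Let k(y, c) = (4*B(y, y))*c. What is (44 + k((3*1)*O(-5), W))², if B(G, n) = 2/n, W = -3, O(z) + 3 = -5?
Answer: 2025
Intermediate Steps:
O(z) = -8 (O(z) = -3 - 5 = -8)
k(y, c) = 8*c/y (k(y, c) = (4*(2/y))*c = (8/y)*c = 8*c/y)
(44 + k((3*1)*O(-5), W))² = (44 + 8*(-3)/((3*1)*(-8)))² = (44 + 8*(-3)/(3*(-8)))² = (44 + 8*(-3)/(-24))² = (44 + 8*(-3)*(-1/24))² = (44 + 1)² = 45² = 2025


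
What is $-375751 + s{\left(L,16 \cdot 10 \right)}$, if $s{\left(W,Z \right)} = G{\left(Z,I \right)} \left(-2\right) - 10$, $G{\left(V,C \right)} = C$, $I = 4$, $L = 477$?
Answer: $-375769$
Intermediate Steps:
$s{\left(W,Z \right)} = -18$ ($s{\left(W,Z \right)} = 4 \left(-2\right) - 10 = -8 - 10 = -18$)
$-375751 + s{\left(L,16 \cdot 10 \right)} = -375751 - 18 = -375769$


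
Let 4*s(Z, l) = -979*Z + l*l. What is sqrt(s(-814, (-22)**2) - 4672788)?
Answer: I*sqrt(17659990)/2 ≈ 2101.2*I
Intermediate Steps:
s(Z, l) = -979*Z/4 + l**2/4 (s(Z, l) = (-979*Z + l*l)/4 = (-979*Z + l**2)/4 = (l**2 - 979*Z)/4 = -979*Z/4 + l**2/4)
sqrt(s(-814, (-22)**2) - 4672788) = sqrt((-979/4*(-814) + ((-22)**2)**2/4) - 4672788) = sqrt((398453/2 + (1/4)*484**2) - 4672788) = sqrt((398453/2 + (1/4)*234256) - 4672788) = sqrt((398453/2 + 58564) - 4672788) = sqrt(515581/2 - 4672788) = sqrt(-8829995/2) = I*sqrt(17659990)/2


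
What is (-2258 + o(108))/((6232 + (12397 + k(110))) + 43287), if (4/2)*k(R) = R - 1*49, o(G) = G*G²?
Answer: 228628/11263 ≈ 20.299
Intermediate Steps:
o(G) = G³
k(R) = -49/2 + R/2 (k(R) = (R - 1*49)/2 = (R - 49)/2 = (-49 + R)/2 = -49/2 + R/2)
(-2258 + o(108))/((6232 + (12397 + k(110))) + 43287) = (-2258 + 108³)/((6232 + (12397 + (-49/2 + (½)*110))) + 43287) = (-2258 + 1259712)/((6232 + (12397 + (-49/2 + 55))) + 43287) = 1257454/((6232 + (12397 + 61/2)) + 43287) = 1257454/((6232 + 24855/2) + 43287) = 1257454/(37319/2 + 43287) = 1257454/(123893/2) = 1257454*(2/123893) = 228628/11263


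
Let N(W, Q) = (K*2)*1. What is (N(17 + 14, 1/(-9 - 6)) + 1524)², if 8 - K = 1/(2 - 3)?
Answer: 2377764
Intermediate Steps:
K = 9 (K = 8 - 1/(2 - 3) = 8 - 1/(-1) = 8 - 1*(-1) = 8 + 1 = 9)
N(W, Q) = 18 (N(W, Q) = (9*2)*1 = 18*1 = 18)
(N(17 + 14, 1/(-9 - 6)) + 1524)² = (18 + 1524)² = 1542² = 2377764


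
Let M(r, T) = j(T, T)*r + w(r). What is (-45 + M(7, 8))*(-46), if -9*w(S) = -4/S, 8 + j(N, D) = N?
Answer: 130226/63 ≈ 2067.1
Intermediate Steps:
j(N, D) = -8 + N
w(S) = 4/(9*S) (w(S) = -(-4)/(9*S) = 4/(9*S))
M(r, T) = 4/(9*r) + r*(-8 + T) (M(r, T) = (-8 + T)*r + 4/(9*r) = r*(-8 + T) + 4/(9*r) = 4/(9*r) + r*(-8 + T))
(-45 + M(7, 8))*(-46) = (-45 + (-8*7 + (4/9)/7 + 8*7))*(-46) = (-45 + (-56 + (4/9)*(1/7) + 56))*(-46) = (-45 + (-56 + 4/63 + 56))*(-46) = (-45 + 4/63)*(-46) = -2831/63*(-46) = 130226/63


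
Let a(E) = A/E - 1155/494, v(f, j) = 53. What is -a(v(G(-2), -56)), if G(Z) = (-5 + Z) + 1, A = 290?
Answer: -82045/26182 ≈ -3.1336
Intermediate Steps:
G(Z) = -4 + Z
a(E) = -1155/494 + 290/E (a(E) = 290/E - 1155/494 = -1155/494 + 290/E)
-a(v(G(-2), -56)) = -(-1155/494 + 290/53) = -1*82045/26182 = -82045/26182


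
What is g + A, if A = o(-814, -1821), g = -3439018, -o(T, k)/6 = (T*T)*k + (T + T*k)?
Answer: 7227195998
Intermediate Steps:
o(T, k) = -6*T - 6*T*k - 6*k*T**2 (o(T, k) = -6*((T*T)*k + (T + T*k)) = -6*(T**2*k + (T + T*k)) = -6*(k*T**2 + (T + T*k)) = -6*(T + T*k + k*T**2) = -6*T - 6*T*k - 6*k*T**2)
A = 7230635016 (A = -6*(-814)*(1 - 1821 - 814*(-1821)) = -6*(-814)*(1 - 1821 + 1482294) = -6*(-814)*1480474 = 7230635016)
g + A = -3439018 + 7230635016 = 7227195998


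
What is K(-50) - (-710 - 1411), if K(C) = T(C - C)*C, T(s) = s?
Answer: 2121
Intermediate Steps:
K(C) = 0 (K(C) = (C - C)*C = 0*C = 0)
K(-50) - (-710 - 1411) = 0 - (-710 - 1411) = 0 - 1*(-2121) = 0 + 2121 = 2121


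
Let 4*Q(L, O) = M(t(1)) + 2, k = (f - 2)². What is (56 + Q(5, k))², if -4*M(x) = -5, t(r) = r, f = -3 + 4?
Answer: 826281/256 ≈ 3227.7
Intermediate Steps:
f = 1
M(x) = 5/4 (M(x) = -¼*(-5) = 5/4)
k = 1 (k = (1 - 2)² = (-1)² = 1)
Q(L, O) = 13/16 (Q(L, O) = (5/4 + 2)/4 = (¼)*(13/4) = 13/16)
(56 + Q(5, k))² = (56 + 13/16)² = (909/16)² = 826281/256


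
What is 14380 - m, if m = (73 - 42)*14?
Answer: 13946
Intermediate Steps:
m = 434 (m = 31*14 = 434)
14380 - m = 14380 - 1*434 = 14380 - 434 = 13946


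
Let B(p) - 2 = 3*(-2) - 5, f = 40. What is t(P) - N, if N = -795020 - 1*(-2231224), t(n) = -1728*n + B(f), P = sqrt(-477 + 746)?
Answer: -1436213 - 1728*sqrt(269) ≈ -1.4646e+6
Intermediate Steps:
B(p) = -9 (B(p) = 2 + (3*(-2) - 5) = 2 + (-6 - 5) = 2 - 11 = -9)
P = sqrt(269) ≈ 16.401
t(n) = -9 - 1728*n (t(n) = -1728*n - 9 = -9 - 1728*n)
N = 1436204 (N = -795020 + 2231224 = 1436204)
t(P) - N = (-9 - 1728*sqrt(269)) - 1*1436204 = (-9 - 1728*sqrt(269)) - 1436204 = -1436213 - 1728*sqrt(269)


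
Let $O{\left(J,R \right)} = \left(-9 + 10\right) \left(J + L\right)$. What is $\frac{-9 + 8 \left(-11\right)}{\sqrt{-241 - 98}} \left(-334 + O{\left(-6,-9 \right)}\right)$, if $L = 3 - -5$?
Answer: $- \frac{32204 i \sqrt{339}}{339} \approx - 1749.1 i$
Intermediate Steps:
$L = 8$ ($L = 3 + 5 = 8$)
$O{\left(J,R \right)} = 8 + J$ ($O{\left(J,R \right)} = \left(-9 + 10\right) \left(J + 8\right) = 1 \left(8 + J\right) = 8 + J$)
$\frac{-9 + 8 \left(-11\right)}{\sqrt{-241 - 98}} \left(-334 + O{\left(-6,-9 \right)}\right) = \frac{-9 + 8 \left(-11\right)}{\sqrt{-241 - 98}} \left(-334 + \left(8 - 6\right)\right) = \frac{-9 - 88}{\sqrt{-339}} \left(-334 + 2\right) = - \frac{97}{i \sqrt{339}} \left(-332\right) = - 97 \left(- \frac{i \sqrt{339}}{339}\right) \left(-332\right) = \frac{97 i \sqrt{339}}{339} \left(-332\right) = - \frac{32204 i \sqrt{339}}{339}$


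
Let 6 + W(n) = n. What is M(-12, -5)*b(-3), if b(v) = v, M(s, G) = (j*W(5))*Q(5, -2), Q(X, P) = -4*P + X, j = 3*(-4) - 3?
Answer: -585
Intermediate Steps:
W(n) = -6 + n
j = -15 (j = -12 - 3 = -15)
Q(X, P) = X - 4*P
M(s, G) = 195 (M(s, G) = (-15*(-6 + 5))*(5 - 4*(-2)) = (-15*(-1))*(5 + 8) = 15*13 = 195)
M(-12, -5)*b(-3) = 195*(-3) = -585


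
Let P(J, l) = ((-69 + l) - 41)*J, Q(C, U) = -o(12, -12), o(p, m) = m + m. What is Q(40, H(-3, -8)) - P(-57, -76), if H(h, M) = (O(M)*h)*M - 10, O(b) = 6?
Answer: -10578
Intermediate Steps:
o(p, m) = 2*m
H(h, M) = -10 + 6*M*h (H(h, M) = (6*h)*M - 10 = 6*M*h - 10 = -10 + 6*M*h)
Q(C, U) = 24 (Q(C, U) = -2*(-12) = -1*(-24) = 24)
P(J, l) = J*(-110 + l) (P(J, l) = (-110 + l)*J = J*(-110 + l))
Q(40, H(-3, -8)) - P(-57, -76) = 24 - (-57)*(-110 - 76) = 24 - (-57)*(-186) = 24 - 1*10602 = 24 - 10602 = -10578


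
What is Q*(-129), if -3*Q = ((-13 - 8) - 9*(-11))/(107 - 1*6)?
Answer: 3354/101 ≈ 33.208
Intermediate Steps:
Q = -26/101 (Q = -((-13 - 8) - 9*(-11))/(3*(107 - 1*6)) = -(-21 + 99)/(3*(107 - 6)) = -26/101 ≈ -0.25743)
Q*(-129) = -26/101*(-129) = 3354/101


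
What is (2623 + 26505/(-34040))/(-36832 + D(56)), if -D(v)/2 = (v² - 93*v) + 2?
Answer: -17852083/222567136 ≈ -0.080210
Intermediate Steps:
D(v) = -4 - 2*v² + 186*v (D(v) = -2*((v² - 93*v) + 2) = -2*(2 + v² - 93*v) = -4 - 2*v² + 186*v)
(2623 + 26505/(-34040))/(-36832 + D(56)) = (2623 + 26505/(-34040))/(-36832 + (-4 - 2*56² + 186*56)) = (2623 + 26505*(-1/34040))/(-36832 + (-4 - 2*3136 + 10416)) = (2623 - 5301/6808)/(-36832 + (-4 - 6272 + 10416)) = 17852083/(6808*(-36832 + 4140)) = (17852083/6808)/(-32692) = (17852083/6808)*(-1/32692) = -17852083/222567136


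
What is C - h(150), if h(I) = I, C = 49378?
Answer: 49228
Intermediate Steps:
C - h(150) = 49378 - 1*150 = 49378 - 150 = 49228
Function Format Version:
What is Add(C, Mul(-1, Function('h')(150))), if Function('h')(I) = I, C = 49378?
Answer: 49228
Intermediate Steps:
Add(C, Mul(-1, Function('h')(150))) = Add(49378, Mul(-1, 150)) = Add(49378, -150) = 49228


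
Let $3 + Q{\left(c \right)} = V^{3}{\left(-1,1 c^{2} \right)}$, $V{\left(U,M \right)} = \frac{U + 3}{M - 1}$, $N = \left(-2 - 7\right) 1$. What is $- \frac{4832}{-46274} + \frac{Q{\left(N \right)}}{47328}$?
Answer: $\frac{430211905361}{4122458112000} \approx 0.10436$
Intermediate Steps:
$N = -9$ ($N = \left(-9\right) 1 = -9$)
$V{\left(U,M \right)} = \frac{3 + U}{-1 + M}$
$Q{\left(c \right)} = -3 + \frac{8}{\left(-1 + c^{2}\right)^{3}}$ ($Q{\left(c \right)} = -3 + \left(\frac{3 - 1}{-1 + 1 c^{2}}\right)^{3} = -3 + \left(\frac{1}{-1 + c^{2}} \cdot 2\right)^{3} = -3 + \left(\frac{2}{-1 + c^{2}}\right)^{3} = -3 + \frac{8}{\left(-1 + c^{2}\right)^{3}}$)
$- \frac{4832}{-46274} + \frac{Q{\left(N \right)}}{47328} = - \frac{4832}{-46274} + \frac{-3 + \frac{8}{\left(-1 + \left(-9\right)^{2}\right)^{3}}}{47328} = \left(-4832\right) \left(- \frac{1}{46274}\right) + \left(-3 + \frac{8}{\left(-1 + 81\right)^{3}}\right) \frac{1}{47328} = \frac{2416}{23137} + \left(-3 + \frac{8}{512000}\right) \frac{1}{47328} = \frac{2416}{23137} + \left(-3 + 8 \cdot \frac{1}{512000}\right) \frac{1}{47328} = \frac{2416}{23137} + \left(-3 + \frac{1}{64000}\right) \frac{1}{47328} = \frac{2416}{23137} - \frac{191999}{3028992000} = \frac{430211905361}{4122458112000}$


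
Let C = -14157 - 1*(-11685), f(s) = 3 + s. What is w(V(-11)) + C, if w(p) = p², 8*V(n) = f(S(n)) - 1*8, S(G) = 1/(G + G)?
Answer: -76560351/30976 ≈ -2471.6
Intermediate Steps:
S(G) = 1/(2*G)
C = -2472 (C = -14157 + 11685 = -2472)
V(n) = -5/8 + 1/(16*n) (V(n) = ((3 + 1/(2*n)) - 1*8)/8 = ((3 + 1/(2*n)) - 8)/8 = (-5 + 1/(2*n))/8 = -5/8 + 1/(16*n))
w(V(-11)) + C = ((1/16)*(1 - 10*(-11))/(-11))² - 2472 = ((1/16)*(-1/11)*(1 + 110))² - 2472 = ((1/16)*(-1/11)*111)² - 2472 = (-111/176)² - 2472 = 12321/30976 - 2472 = -76560351/30976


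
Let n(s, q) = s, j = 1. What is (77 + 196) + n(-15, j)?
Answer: 258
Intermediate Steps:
(77 + 196) + n(-15, j) = (77 + 196) - 15 = 273 - 15 = 258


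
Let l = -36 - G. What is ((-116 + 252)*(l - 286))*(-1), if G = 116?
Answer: 59568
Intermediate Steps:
l = -152 (l = -36 - 1*116 = -36 - 116 = -152)
((-116 + 252)*(l - 286))*(-1) = ((-116 + 252)*(-152 - 286))*(-1) = (136*(-438))*(-1) = -59568*(-1) = 59568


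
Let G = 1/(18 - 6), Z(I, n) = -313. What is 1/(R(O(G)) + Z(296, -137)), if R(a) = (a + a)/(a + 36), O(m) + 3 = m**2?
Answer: -4753/1488551 ≈ -0.0031930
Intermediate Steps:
G = 1/12 ≈ 0.083333
O(m) = -3 + m**2
R(a) = 2*a/(36 + a) (R(a) = (2*a)/(36 + a) = 2*a/(36 + a))
1/(R(O(G)) + Z(296, -137)) = 1/(2*(-3 + (1/12)**2)/(36 + (-3 + (1/12)**2)) - 313) = 1/(2*(-3 + 1/144)/(36 + (-3 + 1/144)) - 313) = 1/(2*(-431/144)/(36 - 431/144) - 313) = 1/(2*(-431/144)/(4753/144) - 313) = 1/(2*(-431/144)*(144/4753) - 313) = 1/(-862/4753 - 313) = 1/(-1488551/4753) = -4753/1488551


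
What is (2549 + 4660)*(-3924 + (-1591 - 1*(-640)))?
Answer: -35143875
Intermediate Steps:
(2549 + 4660)*(-3924 + (-1591 - 1*(-640))) = 7209*(-3924 + (-1591 + 640)) = 7209*(-3924 - 951) = 7209*(-4875) = -35143875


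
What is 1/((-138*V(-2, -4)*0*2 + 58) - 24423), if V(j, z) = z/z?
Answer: -1/24365 ≈ -4.1042e-5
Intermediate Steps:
V(j, z) = 1
1/((-138*V(-2, -4)*0*2 + 58) - 24423) = 1/((-138*1*0*2 + 58) - 24423) = 1/((-0*2 + 58) - 24423) = 1/((-138*0 + 58) - 24423) = 1/((0 + 58) - 24423) = 1/(58 - 24423) = 1/(-24365) = -1/24365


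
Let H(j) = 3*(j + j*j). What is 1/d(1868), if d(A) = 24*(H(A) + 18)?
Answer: 1/251373456 ≈ 3.9781e-9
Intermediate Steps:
H(j) = 3*j + 3*j**2 (H(j) = 3*(j + j**2) = 3*j + 3*j**2)
d(A) = 432 + 72*A*(1 + A) (d(A) = 24*(3*A*(1 + A) + 18) = 24*(18 + 3*A*(1 + A)) = 432 + 72*A*(1 + A))
1/d(1868) = 1/(432 + 72*1868*(1 + 1868)) = 1/(432 + 72*1868*1869) = 1/(432 + 251373024) = 1/251373456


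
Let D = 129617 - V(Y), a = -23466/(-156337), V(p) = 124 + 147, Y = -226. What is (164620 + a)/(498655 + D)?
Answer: 25736220406/98179792337 ≈ 0.26213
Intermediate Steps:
V(p) = 271
a = 23466/156337 (a = -23466*(-1/156337) = 23466/156337 ≈ 0.15010)
D = 129346 (D = 129617 - 1*271 = 129617 - 271 = 129346)
(164620 + a)/(498655 + D) = (164620 + 23466/156337)/(498655 + 129346) = (25736220406/156337)/628001 = (25736220406/156337)*(1/628001) = 25736220406/98179792337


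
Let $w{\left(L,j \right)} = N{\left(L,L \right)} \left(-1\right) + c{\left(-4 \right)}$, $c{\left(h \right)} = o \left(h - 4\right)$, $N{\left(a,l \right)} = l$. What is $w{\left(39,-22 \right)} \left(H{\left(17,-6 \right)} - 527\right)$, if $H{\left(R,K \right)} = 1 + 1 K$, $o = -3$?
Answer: $7980$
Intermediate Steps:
$H{\left(R,K \right)} = 1 + K$
$c{\left(h \right)} = 12 - 3 h$ ($c{\left(h \right)} = - 3 \left(h - 4\right) = - 3 \left(-4 + h\right) = 12 - 3 h$)
$w{\left(L,j \right)} = 24 - L$ ($w{\left(L,j \right)} = L \left(-1\right) + \left(12 - -12\right) = - L + \left(12 + 12\right) = - L + 24 = 24 - L$)
$w{\left(39,-22 \right)} \left(H{\left(17,-6 \right)} - 527\right) = \left(24 - 39\right) \left(\left(1 - 6\right) - 527\right) = \left(24 - 39\right) \left(-5 - 527\right) = \left(-15\right) \left(-532\right) = 7980$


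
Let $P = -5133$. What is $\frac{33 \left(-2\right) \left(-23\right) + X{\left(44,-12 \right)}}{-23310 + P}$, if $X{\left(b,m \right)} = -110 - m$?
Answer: $- \frac{1420}{28443} \approx -0.049924$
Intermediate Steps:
$\frac{33 \left(-2\right) \left(-23\right) + X{\left(44,-12 \right)}}{-23310 + P} = \frac{33 \left(-2\right) \left(-23\right) - 98}{-23310 - 5133} = \frac{\left(-66\right) \left(-23\right) + \left(-110 + 12\right)}{-28443} = \left(1518 - 98\right) \left(- \frac{1}{28443}\right) = 1420 \left(- \frac{1}{28443}\right) = - \frac{1420}{28443}$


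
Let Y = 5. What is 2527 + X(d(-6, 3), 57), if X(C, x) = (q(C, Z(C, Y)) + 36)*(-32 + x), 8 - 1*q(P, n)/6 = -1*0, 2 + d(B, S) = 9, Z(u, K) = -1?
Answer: 4627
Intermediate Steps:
d(B, S) = 7 (d(B, S) = -2 + 9 = 7)
q(P, n) = 48 (q(P, n) = 48 - (-6)*0 = 48 - 6*0 = 48 + 0 = 48)
X(C, x) = -2688 + 84*x (X(C, x) = (48 + 36)*(-32 + x) = 84*(-32 + x) = -2688 + 84*x)
2527 + X(d(-6, 3), 57) = 2527 + (-2688 + 84*57) = 2527 + (-2688 + 4788) = 2527 + 2100 = 4627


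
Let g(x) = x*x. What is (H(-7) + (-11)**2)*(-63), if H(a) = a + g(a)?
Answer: -10269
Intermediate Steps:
g(x) = x**2
H(a) = a + a**2
(H(-7) + (-11)**2)*(-63) = (-7*(1 - 7) + (-11)**2)*(-63) = (-7*(-6) + 121)*(-63) = (42 + 121)*(-63) = 163*(-63) = -10269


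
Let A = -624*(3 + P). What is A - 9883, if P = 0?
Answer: -11755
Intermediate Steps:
A = -1872 (A = -624*(3 + 0) = -624*3 = -312*6 = -1872)
A - 9883 = -1872 - 9883 = -11755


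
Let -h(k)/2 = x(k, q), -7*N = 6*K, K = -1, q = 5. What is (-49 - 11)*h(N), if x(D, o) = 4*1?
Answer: 480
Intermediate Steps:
N = 6/7 (N = -6*(-1)/7 = -1/7*(-6) = 6/7 ≈ 0.85714)
x(D, o) = 4
h(k) = -8 (h(k) = -2*4 = -8)
(-49 - 11)*h(N) = (-49 - 11)*(-8) = -60*(-8) = 480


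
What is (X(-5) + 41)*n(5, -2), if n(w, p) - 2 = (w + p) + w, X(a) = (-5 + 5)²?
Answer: 410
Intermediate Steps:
X(a) = 0 (X(a) = 0² = 0)
n(w, p) = 2 + p + 2*w (n(w, p) = 2 + ((w + p) + w) = 2 + ((p + w) + w) = 2 + (p + 2*w) = 2 + p + 2*w)
(X(-5) + 41)*n(5, -2) = (0 + 41)*(2 - 2 + 2*5) = 41*(2 - 2 + 10) = 41*10 = 410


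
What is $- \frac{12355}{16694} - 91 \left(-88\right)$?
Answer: $\frac{133673197}{16694} \approx 8007.3$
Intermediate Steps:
$- \frac{12355}{16694} - 91 \left(-88\right) = \left(-12355\right) \frac{1}{16694} - -8008 = - \frac{12355}{16694} + 8008 = \frac{133673197}{16694}$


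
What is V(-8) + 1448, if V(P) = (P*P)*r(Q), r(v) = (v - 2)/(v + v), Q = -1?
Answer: 1544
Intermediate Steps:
r(v) = (-2 + v)/(2*v) (r(v) = (-2 + v)/((2*v)) = (-2 + v)*(1/(2*v)) = (-2 + v)/(2*v))
V(P) = 3*P²/2 (V(P) = (P*P)*((½)*(-2 - 1)/(-1)) = P²*((½)*(-1)*(-3)) = P²*(3/2) = 3*P²/2)
V(-8) + 1448 = (3/2)*(-8)² + 1448 = (3/2)*64 + 1448 = 96 + 1448 = 1544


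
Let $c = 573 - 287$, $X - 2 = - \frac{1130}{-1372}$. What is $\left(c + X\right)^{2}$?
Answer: $\frac{39256685689}{470596} \approx 83419.0$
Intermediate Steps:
$X = \frac{1937}{686}$ ($X = 2 - \frac{1130}{-1372} = 2 - - \frac{565}{686} = 2 + \frac{565}{686} = \frac{1937}{686} \approx 2.8236$)
$c = 286$
$\left(c + X\right)^{2} = \left(286 + \frac{1937}{686}\right)^{2} = \left(\frac{198133}{686}\right)^{2} = \frac{39256685689}{470596}$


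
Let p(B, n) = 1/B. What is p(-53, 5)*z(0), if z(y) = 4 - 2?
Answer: -2/53 ≈ -0.037736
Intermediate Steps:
z(y) = 2
p(-53, 5)*z(0) = 2/(-53) = -1/53*2 = -2/53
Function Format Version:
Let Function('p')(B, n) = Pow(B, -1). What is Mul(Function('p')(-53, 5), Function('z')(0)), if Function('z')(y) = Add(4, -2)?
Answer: Rational(-2, 53) ≈ -0.037736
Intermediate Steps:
Function('z')(y) = 2
Mul(Function('p')(-53, 5), Function('z')(0)) = Mul(Pow(-53, -1), 2) = Mul(Rational(-1, 53), 2) = Rational(-2, 53)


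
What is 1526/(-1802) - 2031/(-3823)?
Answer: -1087018/3444523 ≈ -0.31558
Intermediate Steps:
1526/(-1802) - 2031/(-3823) = 1526*(-1/1802) - 2031*(-1/3823) = -763/901 + 2031/3823 = -1087018/3444523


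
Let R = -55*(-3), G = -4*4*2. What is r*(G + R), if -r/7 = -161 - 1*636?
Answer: 742007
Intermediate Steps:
G = -32 (G = -16*2 = -32)
R = 165
r = 5579 (r = -7*(-161 - 1*636) = -7*(-161 - 636) = -7*(-797) = 5579)
r*(G + R) = 5579*(-32 + 165) = 5579*133 = 742007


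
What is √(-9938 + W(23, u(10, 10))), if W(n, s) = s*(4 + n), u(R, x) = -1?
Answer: I*√9965 ≈ 99.825*I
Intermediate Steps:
√(-9938 + W(23, u(10, 10))) = √(-9938 - (4 + 23)) = √(-9938 - 1*27) = √(-9938 - 27) = √(-9965) = I*√9965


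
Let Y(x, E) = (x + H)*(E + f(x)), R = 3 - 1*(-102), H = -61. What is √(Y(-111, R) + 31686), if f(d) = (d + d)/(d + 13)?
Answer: √648582/7 ≈ 115.05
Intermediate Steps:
f(d) = 2*d/(13 + d) (f(d) = (2*d)/(13 + d) = 2*d/(13 + d))
R = 105 (R = 3 + 102 = 105)
Y(x, E) = (-61 + x)*(E + 2*x/(13 + x)) (Y(x, E) = (x - 61)*(E + 2*x/(13 + x)) = (-61 + x)*(E + 2*x/(13 + x)))
√(Y(-111, R) + 31686) = √((-122*(-111) + 2*(-111)² + 105*(-61 - 111)*(13 - 111))/(13 - 111) + 31686) = √((13542 + 2*12321 + 105*(-172)*(-98))/(-98) + 31686) = √(-(13542 + 24642 + 1769880)/98 + 31686) = √(-1/98*1808064 + 31686) = √(-904032/49 + 31686) = √(648582/49) = √648582/7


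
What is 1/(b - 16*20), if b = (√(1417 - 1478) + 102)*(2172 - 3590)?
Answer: I/(2*(-72478*I + 709*√61)) ≈ -6.8586e-6 + 5.2401e-7*I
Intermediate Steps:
b = -144636 - 1418*I*√61 (b = (√(-61) + 102)*(-1418) = (I*√61 + 102)*(-1418) = (102 + I*√61)*(-1418) = -144636 - 1418*I*√61 ≈ -1.4464e+5 - 11075.0*I)
1/(b - 16*20) = 1/((-144636 - 1418*I*√61) - 16*20) = 1/((-144636 - 1418*I*√61) - 320) = 1/(-144956 - 1418*I*√61)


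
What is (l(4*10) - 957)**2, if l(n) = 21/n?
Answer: 1463751081/1600 ≈ 9.1484e+5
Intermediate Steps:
(l(4*10) - 957)**2 = (21/((4*10)) - 957)**2 = (21/40 - 957)**2 = (-38259/40)**2 = 1463751081/1600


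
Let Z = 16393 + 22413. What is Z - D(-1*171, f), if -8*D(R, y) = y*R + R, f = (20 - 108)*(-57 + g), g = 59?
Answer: 340373/8 ≈ 42547.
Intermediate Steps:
f = -176 (f = (20 - 108)*(-57 + 59) = -88*2 = -176)
D(R, y) = -R/8 - R*y/8 (D(R, y) = -(y*R + R)/8 = -(R*y + R)/8 = -(R + R*y)/8 = -R/8 - R*y/8)
Z = 38806
Z - D(-1*171, f) = 38806 - (-1)*(-1*171)*(1 - 176)/8 = 38806 - (-1)*(-171)*(-175)/8 = 38806 - 1*(-29925/8) = 38806 + 29925/8 = 340373/8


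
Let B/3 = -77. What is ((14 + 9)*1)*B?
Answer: -5313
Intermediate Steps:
B = -231 (B = 3*(-77) = -231)
((14 + 9)*1)*B = ((14 + 9)*1)*(-231) = (23*1)*(-231) = 23*(-231) = -5313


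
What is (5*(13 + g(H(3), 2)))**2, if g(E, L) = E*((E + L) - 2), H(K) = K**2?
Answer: 220900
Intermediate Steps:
g(E, L) = E*(-2 + E + L)
(5*(13 + g(H(3), 2)))**2 = (5*(13 + 3**2*(-2 + 3**2 + 2)))**2 = (5*(13 + 9*(-2 + 9 + 2)))**2 = (5*(13 + 9*9))**2 = (5*(13 + 81))**2 = (5*94)**2 = 470**2 = 220900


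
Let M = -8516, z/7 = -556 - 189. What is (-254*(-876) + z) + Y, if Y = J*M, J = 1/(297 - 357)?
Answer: 3261464/15 ≈ 2.1743e+5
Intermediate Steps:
z = -5215 (z = 7*(-556 - 189) = 7*(-745) = -5215)
J = -1/60 (J = 1/(-60) = -1/60 ≈ -0.016667)
Y = 2129/15 (Y = -1/60*(-8516) = 2129/15 ≈ 141.93)
(-254*(-876) + z) + Y = (-254*(-876) - 5215) + 2129/15 = (222504 - 5215) + 2129/15 = 217289 + 2129/15 = 3261464/15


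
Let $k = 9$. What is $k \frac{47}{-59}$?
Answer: $- \frac{423}{59} \approx -7.1695$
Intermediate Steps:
$k \frac{47}{-59} = 9 \frac{47}{-59} = 9 \cdot 47 \left(- \frac{1}{59}\right) = 9 \left(- \frac{47}{59}\right) = - \frac{423}{59}$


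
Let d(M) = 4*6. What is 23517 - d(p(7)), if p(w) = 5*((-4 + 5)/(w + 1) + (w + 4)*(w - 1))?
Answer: 23493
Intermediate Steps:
p(w) = 5/(1 + w) + 5*(-1 + w)*(4 + w) (p(w) = 5*(1/(1 + w) + (4 + w)*(-1 + w)) = 5*(1/(1 + w) + (-1 + w)*(4 + w)) = 5/(1 + w) + 5*(-1 + w)*(4 + w))
d(M) = 24
23517 - d(p(7)) = 23517 - 1*24 = 23517 - 24 = 23493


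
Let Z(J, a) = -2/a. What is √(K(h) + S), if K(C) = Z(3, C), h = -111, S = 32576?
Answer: √401369118/111 ≈ 180.49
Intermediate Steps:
K(C) = -2/C
√(K(h) + S) = √(-2/(-111) + 32576) = √(-2*(-1/111) + 32576) = √(2/111 + 32576) = √(3615938/111) = √401369118/111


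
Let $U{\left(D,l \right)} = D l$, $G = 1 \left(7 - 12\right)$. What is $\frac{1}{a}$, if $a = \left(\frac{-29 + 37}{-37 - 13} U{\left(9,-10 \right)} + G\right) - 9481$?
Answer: $- \frac{5}{47358} \approx -0.00010558$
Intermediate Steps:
$G = -5$ ($G = 1 \left(-5\right) = -5$)
$a = - \frac{47358}{5}$ ($a = \left(\frac{-29 + 37}{-37 - 13} \cdot 9 \left(-10\right) - 5\right) - 9481 = \left(\frac{8}{-50} \left(-90\right) - 5\right) - 9481 = \left(8 \left(- \frac{1}{50}\right) \left(-90\right) - 5\right) - 9481 = \left(\left(- \frac{4}{25}\right) \left(-90\right) - 5\right) - 9481 = \left(\frac{72}{5} - 5\right) - 9481 = \frac{47}{5} - 9481 = - \frac{47358}{5} \approx -9471.6$)
$\frac{1}{a} = \frac{1}{- \frac{47358}{5}} = - \frac{5}{47358}$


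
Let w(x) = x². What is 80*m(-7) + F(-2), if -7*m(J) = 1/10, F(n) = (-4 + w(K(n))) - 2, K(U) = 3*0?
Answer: -50/7 ≈ -7.1429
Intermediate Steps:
K(U) = 0
F(n) = -6 (F(n) = (-4 + 0²) - 2 = (-4 + 0) - 2 = -4 - 2 = -6)
m(J) = -1/70 (m(J) = -⅐/10 = -⅐*⅒ = -1/70)
80*m(-7) + F(-2) = 80*(-1/70) - 6 = -8/7 - 6 = -50/7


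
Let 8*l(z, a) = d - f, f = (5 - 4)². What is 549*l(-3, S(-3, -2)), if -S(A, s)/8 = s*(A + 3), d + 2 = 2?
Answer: -549/8 ≈ -68.625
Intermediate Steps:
f = 1 (f = 1² = 1)
d = 0 (d = -2 + 2 = 0)
S(A, s) = -8*s*(3 + A) (S(A, s) = -8*s*(A + 3) = -8*s*(3 + A))
l(z, a) = -⅛ (l(z, a) = (0 - 1*1)/8 = (0 - 1)/8 = (⅛)*(-1) = -⅛)
549*l(-3, S(-3, -2)) = 549*(-⅛) = -549/8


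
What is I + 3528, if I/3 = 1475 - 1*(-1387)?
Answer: 12114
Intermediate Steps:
I = 8586 (I = 3*(1475 - 1*(-1387)) = 3*(1475 + 1387) = 3*2862 = 8586)
I + 3528 = 8586 + 3528 = 12114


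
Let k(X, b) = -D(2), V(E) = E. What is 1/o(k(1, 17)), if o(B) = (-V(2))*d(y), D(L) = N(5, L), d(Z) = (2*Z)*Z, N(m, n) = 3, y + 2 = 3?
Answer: -1/4 ≈ -0.25000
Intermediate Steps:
y = 1 (y = -2 + 3 = 1)
d(Z) = 2*Z**2
D(L) = 3
k(X, b) = -3 (k(X, b) = -1*3 = -3)
o(B) = -4 (o(B) = (-1*2)*(2*1**2) = -4)
1/o(k(1, 17)) = 1/(-4) = -1/4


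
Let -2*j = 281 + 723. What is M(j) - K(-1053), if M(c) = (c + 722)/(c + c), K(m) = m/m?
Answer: -306/251 ≈ -1.2191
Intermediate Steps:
K(m) = 1
j = -502 (j = -(281 + 723)/2 = -½*1004 = -502)
M(c) = (722 + c)/(2*c) (M(c) = (722 + c)/((2*c)) = (722 + c)*(1/(2*c)) = (722 + c)/(2*c))
M(j) - K(-1053) = (½)*(722 - 502)/(-502) - 1*1 = (½)*(-1/502)*220 - 1 = -55/251 - 1 = -306/251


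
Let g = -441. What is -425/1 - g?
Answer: 16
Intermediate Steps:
-425/1 - g = -425/1 - 1*(-441) = -425*1 + 441 = -425 + 441 = 16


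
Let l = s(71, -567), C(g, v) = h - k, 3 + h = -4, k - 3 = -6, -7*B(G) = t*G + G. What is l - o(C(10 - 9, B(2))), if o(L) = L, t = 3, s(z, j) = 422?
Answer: 426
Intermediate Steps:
B(G) = -4*G/7 (B(G) = -(3*G + G)/7 = -4*G/7)
k = -3 (k = 3 - 6 = -3)
h = -7 (h = -3 - 4 = -7)
C(g, v) = -4 (C(g, v) = -7 - 1*(-3) = -7 + 3 = -4)
l = 422
l - o(C(10 - 9, B(2))) = 422 - 1*(-4) = 422 + 4 = 426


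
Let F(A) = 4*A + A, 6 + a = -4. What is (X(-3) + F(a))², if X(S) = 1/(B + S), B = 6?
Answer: 22201/9 ≈ 2466.8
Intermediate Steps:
a = -10 (a = -6 - 4 = -10)
F(A) = 5*A
X(S) = 1/(6 + S)
(X(-3) + F(a))² = (1/(6 - 3) + 5*(-10))² = (1/3 - 50)² = (⅓ - 50)² = (-149/3)² = 22201/9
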